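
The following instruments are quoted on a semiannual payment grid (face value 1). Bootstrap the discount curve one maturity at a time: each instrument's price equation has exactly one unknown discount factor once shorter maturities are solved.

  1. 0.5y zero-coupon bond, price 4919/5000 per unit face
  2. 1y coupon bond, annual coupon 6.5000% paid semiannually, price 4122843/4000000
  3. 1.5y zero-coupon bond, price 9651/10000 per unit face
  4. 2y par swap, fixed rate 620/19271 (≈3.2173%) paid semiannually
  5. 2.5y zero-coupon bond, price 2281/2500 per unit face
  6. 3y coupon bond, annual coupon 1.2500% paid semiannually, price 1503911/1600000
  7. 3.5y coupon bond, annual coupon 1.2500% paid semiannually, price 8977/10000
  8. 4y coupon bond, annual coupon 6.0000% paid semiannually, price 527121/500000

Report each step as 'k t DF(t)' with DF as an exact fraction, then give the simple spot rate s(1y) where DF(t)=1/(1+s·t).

1 1/2 4919/5000
2 1 9673/10000
3 3/2 9651/10000
4 2 469/500
5 5/2 2281/2500
6 3 1809/2000
7 7/2 8569/10000
8 4 4167/5000
s(1y) = (1/(9673/10000) − 1)/(1) = 327/9673 ≈ 3.3805%

step 1 [0.5y] zero: DF = P = 4919/5000 ≈ 0.983800
step 2 [1y] bond c/2=13/400: DF=(4122843/4000000 − 13/400·(0.983800))/(1+13/400) = 9673/10000 ≈ 0.967300
step 3 [1.5y] zero: DF = P = 9651/10000 ≈ 0.965100
step 4 [2y] swap r/2=310/19271: DF=(1 − 310/19271·(0.983800+0.967300+0.965100))/(1+310/19271) = 469/500 ≈ 0.938000
step 5 [2.5y] zero: DF = P = 2281/2500 ≈ 0.912400
step 6 [3y] bond c/2=1/160: DF=(1503911/1600000 − 1/160·(0.983800+0.967300+0.965100+0.938000+0.912400))/(1+1/160) = 1809/2000 ≈ 0.904500
step 7 [3.5y] bond c/2=1/160: DF=(8977/10000 − 1/160·(0.983800+0.967300+0.965100+0.938000+0.912400+0.904500))/(1+1/160) = 8569/10000 ≈ 0.856900
step 8 [4y] bond c/2=3/100: DF=(527121/500000 − 3/100·(0.983800+0.967300+0.965100+0.938000+0.912400+0.904500+0.856900))/(1+3/100) = 4167/5000 ≈ 0.833400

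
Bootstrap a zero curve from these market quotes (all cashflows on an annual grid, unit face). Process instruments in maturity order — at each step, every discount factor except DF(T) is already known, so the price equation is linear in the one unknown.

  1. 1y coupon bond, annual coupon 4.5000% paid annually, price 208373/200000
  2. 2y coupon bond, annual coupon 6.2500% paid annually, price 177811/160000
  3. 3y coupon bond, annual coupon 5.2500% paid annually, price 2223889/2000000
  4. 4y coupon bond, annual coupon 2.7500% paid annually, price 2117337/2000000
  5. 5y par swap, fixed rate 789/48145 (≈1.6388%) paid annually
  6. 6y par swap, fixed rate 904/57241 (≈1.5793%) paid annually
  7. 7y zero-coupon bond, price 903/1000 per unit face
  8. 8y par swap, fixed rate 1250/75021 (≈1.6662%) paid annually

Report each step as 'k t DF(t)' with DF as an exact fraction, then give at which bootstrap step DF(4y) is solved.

step 1 [1y] bond c/1=9/200: DF=(208373/200000 − 9/200·(0))/(1+9/200) = 997/1000 ≈ 0.997000
step 2 [2y] bond c/1=1/16: DF=(177811/160000 − 1/16·(0.997000))/(1+1/16) = 9873/10000 ≈ 0.987300
step 3 [3y] bond c/1=21/400: DF=(2223889/2000000 − 21/400·(0.997000+0.987300))/(1+21/400) = 383/400 ≈ 0.957500
step 4 [4y] bond c/1=11/400: DF=(2117337/2000000 − 11/400·(0.997000+0.987300+0.957500))/(1+11/400) = 2379/2500 ≈ 0.951600
step 5 [5y] swap r/1=789/48145: DF=(1 − 789/48145·(0.997000+0.987300+0.957500+0.951600))/(1+789/48145) = 9211/10000 ≈ 0.921100
step 6 [6y] swap r/1=904/57241: DF=(1 − 904/57241·(0.997000+0.987300+0.957500+0.951600+0.921100))/(1+904/57241) = 1137/1250 ≈ 0.909600
step 7 [7y] zero: DF = P = 903/1000 ≈ 0.903000
step 8 [8y] swap r/1=1250/75021: DF=(1 − 1250/75021·(0.997000+0.987300+0.957500+0.951600+0.921100+0.909600+0.903000))/(1+1250/75021) = 7/8 ≈ 0.875000

1 1 997/1000
2 2 9873/10000
3 3 383/400
4 4 2379/2500
5 5 9211/10000
6 6 1137/1250
7 7 903/1000
8 8 7/8
DF(4y) is solved at step 4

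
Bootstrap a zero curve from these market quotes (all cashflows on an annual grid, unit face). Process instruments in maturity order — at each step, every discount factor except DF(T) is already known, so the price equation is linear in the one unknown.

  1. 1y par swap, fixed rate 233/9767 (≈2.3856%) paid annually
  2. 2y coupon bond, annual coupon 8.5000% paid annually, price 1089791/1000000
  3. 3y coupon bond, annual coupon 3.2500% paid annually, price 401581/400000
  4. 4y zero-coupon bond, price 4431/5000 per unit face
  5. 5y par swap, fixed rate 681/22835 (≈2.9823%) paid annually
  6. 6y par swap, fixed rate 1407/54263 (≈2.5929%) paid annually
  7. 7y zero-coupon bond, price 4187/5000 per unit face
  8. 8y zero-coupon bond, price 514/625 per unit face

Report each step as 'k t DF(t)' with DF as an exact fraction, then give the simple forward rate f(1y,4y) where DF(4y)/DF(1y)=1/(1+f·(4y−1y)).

1 1 9767/10000
2 2 9279/10000
3 3 2281/2500
4 4 4431/5000
5 5 4319/5000
6 6 8593/10000
7 7 4187/5000
8 8 514/625
f(1y,4y) = ((9767/10000)/(4431/5000) − 1)/(3) = 905/26586 ≈ 3.4040%

step 1 [1y] swap r/1=233/9767: DF=(1 − 233/9767·(0))/(1+233/9767) = 9767/10000 ≈ 0.976700
step 2 [2y] bond c/1=17/200: DF=(1089791/1000000 − 17/200·(0.976700))/(1+17/200) = 9279/10000 ≈ 0.927900
step 3 [3y] bond c/1=13/400: DF=(401581/400000 − 13/400·(0.976700+0.927900))/(1+13/400) = 2281/2500 ≈ 0.912400
step 4 [4y] zero: DF = P = 4431/5000 ≈ 0.886200
step 5 [5y] swap r/1=681/22835: DF=(1 − 681/22835·(0.976700+0.927900+0.912400+0.886200))/(1+681/22835) = 4319/5000 ≈ 0.863800
step 6 [6y] swap r/1=1407/54263: DF=(1 − 1407/54263·(0.976700+0.927900+0.912400+0.886200+0.863800))/(1+1407/54263) = 8593/10000 ≈ 0.859300
step 7 [7y] zero: DF = P = 4187/5000 ≈ 0.837400
step 8 [8y] zero: DF = P = 514/625 ≈ 0.822400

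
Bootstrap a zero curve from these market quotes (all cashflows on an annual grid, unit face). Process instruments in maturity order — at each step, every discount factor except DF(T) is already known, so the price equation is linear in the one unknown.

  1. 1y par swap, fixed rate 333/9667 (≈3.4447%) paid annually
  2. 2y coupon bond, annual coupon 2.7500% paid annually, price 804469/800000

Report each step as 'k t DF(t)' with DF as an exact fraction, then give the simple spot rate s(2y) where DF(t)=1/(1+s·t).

step 1 [1y] swap r/1=333/9667: DF=(1 − 333/9667·(0))/(1+333/9667) = 9667/10000 ≈ 0.966700
step 2 [2y] bond c/1=11/400: DF=(804469/800000 − 11/400·(0.966700))/(1+11/400) = 1191/1250 ≈ 0.952800

1 1 9667/10000
2 2 1191/1250
s(2y) = (1/(1191/1250) − 1)/(2) = 59/2382 ≈ 2.4769%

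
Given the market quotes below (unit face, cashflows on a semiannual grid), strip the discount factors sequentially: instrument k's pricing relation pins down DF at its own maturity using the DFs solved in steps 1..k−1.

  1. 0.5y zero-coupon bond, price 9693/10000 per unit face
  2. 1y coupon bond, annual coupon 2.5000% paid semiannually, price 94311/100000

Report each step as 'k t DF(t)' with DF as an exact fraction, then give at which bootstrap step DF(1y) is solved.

step 1 [0.5y] zero: DF = P = 9693/10000 ≈ 0.969300
step 2 [1y] bond c/2=1/80: DF=(94311/100000 − 1/80·(0.969300))/(1+1/80) = 1839/2000 ≈ 0.919500

1 1/2 9693/10000
2 1 1839/2000
DF(1y) is solved at step 2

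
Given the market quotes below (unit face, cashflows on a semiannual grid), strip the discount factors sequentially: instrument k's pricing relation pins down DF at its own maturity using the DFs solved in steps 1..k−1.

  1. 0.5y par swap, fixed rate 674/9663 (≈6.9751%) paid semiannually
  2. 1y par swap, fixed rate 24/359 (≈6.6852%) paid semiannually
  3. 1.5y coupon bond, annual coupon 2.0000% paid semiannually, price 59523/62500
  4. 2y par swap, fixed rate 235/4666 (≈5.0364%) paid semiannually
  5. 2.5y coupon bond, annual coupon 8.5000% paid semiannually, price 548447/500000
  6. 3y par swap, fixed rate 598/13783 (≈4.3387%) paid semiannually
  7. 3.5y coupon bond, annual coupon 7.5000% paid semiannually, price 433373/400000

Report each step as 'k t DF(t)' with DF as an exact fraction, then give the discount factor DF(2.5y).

step 1 [0.5y] swap r/2=337/9663: DF=(1 − 337/9663·(0))/(1+337/9663) = 9663/10000 ≈ 0.966300
step 2 [1y] swap r/2=12/359: DF=(1 − 12/359·(0.966300))/(1+12/359) = 2341/2500 ≈ 0.936400
step 3 [1.5y] bond c/2=1/100: DF=(59523/62500 − 1/100·(0.966300+0.936400))/(1+1/100) = 9241/10000 ≈ 0.924100
step 4 [2y] swap r/2=235/9332: DF=(1 − 235/9332·(0.966300+0.936400+0.924100))/(1+235/9332) = 453/500 ≈ 0.906000
step 5 [2.5y] bond c/2=17/400: DF=(548447/500000 − 17/400·(0.966300+0.936400+0.924100+0.906000))/(1+17/400) = 9/10 ≈ 0.900000
step 6 [3y] swap r/2=299/13783: DF=(1 − 299/13783·(0.966300+0.936400+0.924100+0.906000+0.900000))/(1+299/13783) = 2201/2500 ≈ 0.880400
step 7 [3.5y] bond c/2=3/80: DF=(433373/400000 − 3/80·(0.966300+0.936400+0.924100+0.906000+0.900000+0.880400))/(1+3/80) = 169/200 ≈ 0.845000

1 1/2 9663/10000
2 1 2341/2500
3 3/2 9241/10000
4 2 453/500
5 5/2 9/10
6 3 2201/2500
7 7/2 169/200
DF(2.5y) = 9/10 ≈ 0.900000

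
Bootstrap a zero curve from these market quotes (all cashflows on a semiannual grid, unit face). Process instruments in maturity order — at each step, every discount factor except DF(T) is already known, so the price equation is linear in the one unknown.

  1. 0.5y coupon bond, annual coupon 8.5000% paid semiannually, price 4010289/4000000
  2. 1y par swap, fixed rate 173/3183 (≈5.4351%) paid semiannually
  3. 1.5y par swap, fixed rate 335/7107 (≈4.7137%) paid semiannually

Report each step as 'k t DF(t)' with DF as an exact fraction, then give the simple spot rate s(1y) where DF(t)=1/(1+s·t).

step 1 [0.5y] bond c/2=17/400: DF=(4010289/4000000 − 17/400·(0))/(1+17/400) = 9617/10000 ≈ 0.961700
step 2 [1y] swap r/2=173/6366: DF=(1 − 173/6366·(0.961700))/(1+173/6366) = 9481/10000 ≈ 0.948100
step 3 [1.5y] swap r/2=335/14214: DF=(1 − 335/14214·(0.961700+0.948100))/(1+335/14214) = 933/1000 ≈ 0.933000

1 1/2 9617/10000
2 1 9481/10000
3 3/2 933/1000
s(1y) = (1/(9481/10000) − 1)/(1) = 519/9481 ≈ 5.4741%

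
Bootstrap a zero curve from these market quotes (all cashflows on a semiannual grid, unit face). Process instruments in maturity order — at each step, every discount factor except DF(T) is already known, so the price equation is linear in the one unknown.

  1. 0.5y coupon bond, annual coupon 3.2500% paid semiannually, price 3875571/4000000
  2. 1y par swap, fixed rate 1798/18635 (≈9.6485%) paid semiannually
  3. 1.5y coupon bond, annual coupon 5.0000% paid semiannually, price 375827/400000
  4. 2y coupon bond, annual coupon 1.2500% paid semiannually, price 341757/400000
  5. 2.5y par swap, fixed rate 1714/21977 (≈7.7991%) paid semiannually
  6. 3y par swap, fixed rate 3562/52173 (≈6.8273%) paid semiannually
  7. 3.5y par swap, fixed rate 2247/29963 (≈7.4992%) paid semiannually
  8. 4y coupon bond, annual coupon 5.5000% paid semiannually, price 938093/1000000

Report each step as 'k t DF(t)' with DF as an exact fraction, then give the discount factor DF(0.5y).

1 1/2 4767/5000
2 1 9101/10000
3 3/2 1089/1250
4 2 8321/10000
5 5/2 4143/5000
6 3 8219/10000
7 7/2 7753/10000
8 4 3763/5000
DF(0.5y) = 4767/5000 ≈ 0.953400

step 1 [0.5y] bond c/2=13/800: DF=(3875571/4000000 − 13/800·(0))/(1+13/800) = 4767/5000 ≈ 0.953400
step 2 [1y] swap r/2=899/18635: DF=(1 − 899/18635·(0.953400))/(1+899/18635) = 9101/10000 ≈ 0.910100
step 3 [1.5y] bond c/2=1/40: DF=(375827/400000 − 1/40·(0.953400+0.910100))/(1+1/40) = 1089/1250 ≈ 0.871200
step 4 [2y] bond c/2=1/160: DF=(341757/400000 − 1/160·(0.953400+0.910100+0.871200))/(1+1/160) = 8321/10000 ≈ 0.832100
step 5 [2.5y] swap r/2=857/21977: DF=(1 − 857/21977·(0.953400+0.910100+0.871200+0.832100))/(1+857/21977) = 4143/5000 ≈ 0.828600
step 6 [3y] swap r/2=1781/52173: DF=(1 − 1781/52173·(0.953400+0.910100+0.871200+0.832100+0.828600))/(1+1781/52173) = 8219/10000 ≈ 0.821900
step 7 [3.5y] swap r/2=2247/59926: DF=(1 − 2247/59926·(0.953400+0.910100+0.871200+0.832100+0.828600+0.821900))/(1+2247/59926) = 7753/10000 ≈ 0.775300
step 8 [4y] bond c/2=11/400: DF=(938093/1000000 − 11/400·(0.953400+0.910100+0.871200+0.832100+0.828600+0.821900+0.775300))/(1+11/400) = 3763/5000 ≈ 0.752600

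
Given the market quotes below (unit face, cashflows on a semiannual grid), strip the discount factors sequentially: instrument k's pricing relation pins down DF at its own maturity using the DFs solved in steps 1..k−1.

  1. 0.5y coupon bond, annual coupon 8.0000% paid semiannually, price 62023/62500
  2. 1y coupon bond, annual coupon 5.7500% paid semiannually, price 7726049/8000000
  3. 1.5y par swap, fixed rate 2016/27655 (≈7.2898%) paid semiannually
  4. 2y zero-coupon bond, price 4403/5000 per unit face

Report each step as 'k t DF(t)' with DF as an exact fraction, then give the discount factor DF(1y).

step 1 [0.5y] bond c/2=1/25: DF=(62023/62500 − 1/25·(0))/(1+1/25) = 4771/5000 ≈ 0.954200
step 2 [1y] bond c/2=23/800: DF=(7726049/8000000 − 23/800·(0.954200))/(1+23/800) = 9121/10000 ≈ 0.912100
step 3 [1.5y] swap r/2=1008/27655: DF=(1 − 1008/27655·(0.954200+0.912100))/(1+1008/27655) = 562/625 ≈ 0.899200
step 4 [2y] zero: DF = P = 4403/5000 ≈ 0.880600

1 1/2 4771/5000
2 1 9121/10000
3 3/2 562/625
4 2 4403/5000
DF(1y) = 9121/10000 ≈ 0.912100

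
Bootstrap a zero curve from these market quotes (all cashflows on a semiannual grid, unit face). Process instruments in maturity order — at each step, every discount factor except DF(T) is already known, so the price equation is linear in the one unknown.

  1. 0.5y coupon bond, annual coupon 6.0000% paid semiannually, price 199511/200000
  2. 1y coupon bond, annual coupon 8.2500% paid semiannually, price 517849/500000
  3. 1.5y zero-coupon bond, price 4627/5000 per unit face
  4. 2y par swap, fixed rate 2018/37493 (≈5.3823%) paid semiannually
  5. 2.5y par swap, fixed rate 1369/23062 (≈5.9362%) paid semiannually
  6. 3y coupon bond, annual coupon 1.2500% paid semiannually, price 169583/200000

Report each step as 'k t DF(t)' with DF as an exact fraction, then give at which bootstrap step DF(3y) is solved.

step 1 [0.5y] bond c/2=3/100: DF=(199511/200000 − 3/100·(0))/(1+3/100) = 1937/2000 ≈ 0.968500
step 2 [1y] bond c/2=33/800: DF=(517849/500000 − 33/800·(0.968500))/(1+33/800) = 9563/10000 ≈ 0.956300
step 3 [1.5y] zero: DF = P = 4627/5000 ≈ 0.925400
step 4 [2y] swap r/2=1009/37493: DF=(1 − 1009/37493·(0.968500+0.956300+0.925400))/(1+1009/37493) = 8991/10000 ≈ 0.899100
step 5 [2.5y] swap r/2=1369/46124: DF=(1 − 1369/46124·(0.968500+0.956300+0.925400+0.899100))/(1+1369/46124) = 8631/10000 ≈ 0.863100
step 6 [3y] bond c/2=1/160: DF=(169583/200000 − 1/160·(0.968500+0.956300+0.925400+0.899100+0.863100))/(1+1/160) = 407/500 ≈ 0.814000

1 1/2 1937/2000
2 1 9563/10000
3 3/2 4627/5000
4 2 8991/10000
5 5/2 8631/10000
6 3 407/500
DF(3y) is solved at step 6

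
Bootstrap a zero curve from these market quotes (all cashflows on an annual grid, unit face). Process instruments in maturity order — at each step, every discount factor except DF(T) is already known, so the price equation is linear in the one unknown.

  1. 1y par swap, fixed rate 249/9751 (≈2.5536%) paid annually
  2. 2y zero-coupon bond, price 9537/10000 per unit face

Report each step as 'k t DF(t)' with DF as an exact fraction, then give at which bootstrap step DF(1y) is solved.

step 1 [1y] swap r/1=249/9751: DF=(1 − 249/9751·(0))/(1+249/9751) = 9751/10000 ≈ 0.975100
step 2 [2y] zero: DF = P = 9537/10000 ≈ 0.953700

1 1 9751/10000
2 2 9537/10000
DF(1y) is solved at step 1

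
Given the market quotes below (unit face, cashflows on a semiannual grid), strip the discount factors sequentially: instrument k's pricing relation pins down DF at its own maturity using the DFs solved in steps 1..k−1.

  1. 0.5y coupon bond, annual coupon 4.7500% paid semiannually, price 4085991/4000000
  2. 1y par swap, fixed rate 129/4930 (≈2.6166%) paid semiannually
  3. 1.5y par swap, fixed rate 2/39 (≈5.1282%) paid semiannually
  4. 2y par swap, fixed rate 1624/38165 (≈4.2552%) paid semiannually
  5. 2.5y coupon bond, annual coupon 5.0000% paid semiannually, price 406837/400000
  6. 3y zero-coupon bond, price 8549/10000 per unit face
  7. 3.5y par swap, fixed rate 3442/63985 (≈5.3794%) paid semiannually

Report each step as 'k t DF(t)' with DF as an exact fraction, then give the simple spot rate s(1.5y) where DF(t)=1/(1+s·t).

step 1 [0.5y] bond c/2=19/800: DF=(4085991/4000000 − 19/800·(0))/(1+19/800) = 4989/5000 ≈ 0.997800
step 2 [1y] swap r/2=129/9860: DF=(1 − 129/9860·(0.997800))/(1+129/9860) = 4871/5000 ≈ 0.974200
step 3 [1.5y] swap r/2=1/39: DF=(1 − 1/39·(0.997800+0.974200))/(1+1/39) = 9257/10000 ≈ 0.925700
step 4 [2y] swap r/2=812/38165: DF=(1 − 812/38165·(0.997800+0.974200+0.925700))/(1+812/38165) = 2297/2500 ≈ 0.918800
step 5 [2.5y] bond c/2=1/40: DF=(406837/400000 − 1/40·(0.997800+0.974200+0.925700+0.918800))/(1+1/40) = 562/625 ≈ 0.899200
step 6 [3y] zero: DF = P = 8549/10000 ≈ 0.854900
step 7 [3.5y] swap r/2=1721/63985: DF=(1 − 1721/63985·(0.997800+0.974200+0.925700+0.918800+0.899200+0.854900))/(1+1721/63985) = 8279/10000 ≈ 0.827900

1 1/2 4989/5000
2 1 4871/5000
3 3/2 9257/10000
4 2 2297/2500
5 5/2 562/625
6 3 8549/10000
7 7/2 8279/10000
s(1.5y) = (1/(9257/10000) − 1)/(3/2) = 1486/27771 ≈ 5.3509%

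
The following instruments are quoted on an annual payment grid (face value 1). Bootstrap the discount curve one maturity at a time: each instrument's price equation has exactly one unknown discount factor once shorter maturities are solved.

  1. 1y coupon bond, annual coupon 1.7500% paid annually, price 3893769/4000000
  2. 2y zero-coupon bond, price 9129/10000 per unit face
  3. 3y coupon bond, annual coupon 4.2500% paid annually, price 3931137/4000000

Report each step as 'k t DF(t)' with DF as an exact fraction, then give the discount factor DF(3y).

1 1 9567/10000
2 2 9129/10000
3 3 1733/2000
DF(3y) = 1733/2000 ≈ 0.866500

step 1 [1y] bond c/1=7/400: DF=(3893769/4000000 − 7/400·(0))/(1+7/400) = 9567/10000 ≈ 0.956700
step 2 [2y] zero: DF = P = 9129/10000 ≈ 0.912900
step 3 [3y] bond c/1=17/400: DF=(3931137/4000000 − 17/400·(0.956700+0.912900))/(1+17/400) = 1733/2000 ≈ 0.866500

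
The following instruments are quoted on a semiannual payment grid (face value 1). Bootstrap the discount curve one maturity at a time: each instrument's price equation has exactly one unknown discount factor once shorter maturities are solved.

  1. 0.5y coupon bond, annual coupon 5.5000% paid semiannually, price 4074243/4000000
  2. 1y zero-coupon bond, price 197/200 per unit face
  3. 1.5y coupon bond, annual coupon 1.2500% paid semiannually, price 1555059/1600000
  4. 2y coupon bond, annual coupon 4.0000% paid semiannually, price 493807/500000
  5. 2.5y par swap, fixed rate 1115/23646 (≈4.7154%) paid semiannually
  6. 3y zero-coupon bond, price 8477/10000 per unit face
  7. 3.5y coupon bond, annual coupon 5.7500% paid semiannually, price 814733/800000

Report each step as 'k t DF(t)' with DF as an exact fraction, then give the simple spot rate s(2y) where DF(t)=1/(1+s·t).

1 1/2 9913/10000
2 1 197/200
3 3/2 596/625
4 2 2277/2500
5 5/2 1777/2000
6 3 8477/10000
7 7/2 8341/10000
s(2y) = (1/(2277/2500) − 1)/(2) = 223/4554 ≈ 4.8968%

step 1 [0.5y] bond c/2=11/400: DF=(4074243/4000000 − 11/400·(0))/(1+11/400) = 9913/10000 ≈ 0.991300
step 2 [1y] zero: DF = P = 197/200 ≈ 0.985000
step 3 [1.5y] bond c/2=1/160: DF=(1555059/1600000 − 1/160·(0.991300+0.985000))/(1+1/160) = 596/625 ≈ 0.953600
step 4 [2y] bond c/2=1/50: DF=(493807/500000 − 1/50·(0.991300+0.985000+0.953600))/(1+1/50) = 2277/2500 ≈ 0.910800
step 5 [2.5y] swap r/2=1115/47292: DF=(1 − 1115/47292·(0.991300+0.985000+0.953600+0.910800))/(1+1115/47292) = 1777/2000 ≈ 0.888500
step 6 [3y] zero: DF = P = 8477/10000 ≈ 0.847700
step 7 [3.5y] bond c/2=23/800: DF=(814733/800000 − 23/800·(0.991300+0.985000+0.953600+0.910800+0.888500+0.847700))/(1+23/800) = 8341/10000 ≈ 0.834100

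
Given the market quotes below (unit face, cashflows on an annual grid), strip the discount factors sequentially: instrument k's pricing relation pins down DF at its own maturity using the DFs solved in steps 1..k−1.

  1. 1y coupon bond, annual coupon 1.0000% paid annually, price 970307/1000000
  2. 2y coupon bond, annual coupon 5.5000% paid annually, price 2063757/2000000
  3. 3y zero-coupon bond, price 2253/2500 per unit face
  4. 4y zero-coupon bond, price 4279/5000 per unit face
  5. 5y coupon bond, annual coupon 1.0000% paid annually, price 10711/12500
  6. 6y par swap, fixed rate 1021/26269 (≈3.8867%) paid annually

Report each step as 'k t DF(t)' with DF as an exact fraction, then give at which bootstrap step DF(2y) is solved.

1 1 9607/10000
2 2 116/125
3 3 2253/2500
4 4 4279/5000
5 5 8123/10000
6 6 3979/5000
DF(2y) is solved at step 2

step 1 [1y] bond c/1=1/100: DF=(970307/1000000 − 1/100·(0))/(1+1/100) = 9607/10000 ≈ 0.960700
step 2 [2y] bond c/1=11/200: DF=(2063757/2000000 − 11/200·(0.960700))/(1+11/200) = 116/125 ≈ 0.928000
step 3 [3y] zero: DF = P = 2253/2500 ≈ 0.901200
step 4 [4y] zero: DF = P = 4279/5000 ≈ 0.855800
step 5 [5y] bond c/1=1/100: DF=(10711/12500 − 1/100·(0.960700+0.928000+0.901200+0.855800))/(1+1/100) = 8123/10000 ≈ 0.812300
step 6 [6y] swap r/1=1021/26269: DF=(1 − 1021/26269·(0.960700+0.928000+0.901200+0.855800+0.812300))/(1+1021/26269) = 3979/5000 ≈ 0.795800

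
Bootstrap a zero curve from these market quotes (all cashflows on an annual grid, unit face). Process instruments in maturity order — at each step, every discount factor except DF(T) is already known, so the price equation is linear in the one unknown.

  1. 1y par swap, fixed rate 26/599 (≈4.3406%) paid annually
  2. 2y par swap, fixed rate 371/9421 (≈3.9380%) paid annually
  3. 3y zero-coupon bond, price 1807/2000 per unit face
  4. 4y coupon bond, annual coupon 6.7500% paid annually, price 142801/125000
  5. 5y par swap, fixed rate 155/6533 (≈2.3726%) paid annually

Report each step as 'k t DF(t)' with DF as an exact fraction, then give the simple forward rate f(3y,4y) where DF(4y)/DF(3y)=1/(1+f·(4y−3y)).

step 1 [1y] swap r/1=26/599: DF=(1 − 26/599·(0))/(1+26/599) = 599/625 ≈ 0.958400
step 2 [2y] swap r/1=371/9421: DF=(1 − 371/9421·(0.958400))/(1+371/9421) = 4629/5000 ≈ 0.925800
step 3 [3y] zero: DF = P = 1807/2000 ≈ 0.903500
step 4 [4y] bond c/1=27/400: DF=(142801/125000 − 27/400·(0.958400+0.925800+0.903500))/(1+27/400) = 8939/10000 ≈ 0.893900
step 5 [5y] swap r/1=155/6533: DF=(1 − 155/6533·(0.958400+0.925800+0.903500+0.893900))/(1+155/6533) = 1783/2000 ≈ 0.891500

1 1 599/625
2 2 4629/5000
3 3 1807/2000
4 4 8939/10000
5 5 1783/2000
f(3y,4y) = ((1807/2000)/(8939/10000) − 1)/(1) = 96/8939 ≈ 1.0739%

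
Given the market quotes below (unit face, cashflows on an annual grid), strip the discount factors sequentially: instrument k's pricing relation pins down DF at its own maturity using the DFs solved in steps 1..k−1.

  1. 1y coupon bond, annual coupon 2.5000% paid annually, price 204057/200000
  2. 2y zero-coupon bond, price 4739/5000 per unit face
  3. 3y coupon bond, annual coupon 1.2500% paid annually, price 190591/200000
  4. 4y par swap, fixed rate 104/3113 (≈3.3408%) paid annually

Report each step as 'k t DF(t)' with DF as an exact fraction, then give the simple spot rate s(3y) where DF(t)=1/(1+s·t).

step 1 [1y] bond c/1=1/40: DF=(204057/200000 − 1/40·(0))/(1+1/40) = 4977/5000 ≈ 0.995400
step 2 [2y] zero: DF = P = 4739/5000 ≈ 0.947800
step 3 [3y] bond c/1=1/80: DF=(190591/200000 − 1/80·(0.995400+0.947800))/(1+1/80) = 2293/2500 ≈ 0.917200
step 4 [4y] swap r/1=104/3113: DF=(1 − 104/3113·(0.995400+0.947800+0.917200))/(1+104/3113) = 547/625 ≈ 0.875200

1 1 4977/5000
2 2 4739/5000
3 3 2293/2500
4 4 547/625
s(3y) = (1/(2293/2500) − 1)/(3) = 69/2293 ≈ 3.0092%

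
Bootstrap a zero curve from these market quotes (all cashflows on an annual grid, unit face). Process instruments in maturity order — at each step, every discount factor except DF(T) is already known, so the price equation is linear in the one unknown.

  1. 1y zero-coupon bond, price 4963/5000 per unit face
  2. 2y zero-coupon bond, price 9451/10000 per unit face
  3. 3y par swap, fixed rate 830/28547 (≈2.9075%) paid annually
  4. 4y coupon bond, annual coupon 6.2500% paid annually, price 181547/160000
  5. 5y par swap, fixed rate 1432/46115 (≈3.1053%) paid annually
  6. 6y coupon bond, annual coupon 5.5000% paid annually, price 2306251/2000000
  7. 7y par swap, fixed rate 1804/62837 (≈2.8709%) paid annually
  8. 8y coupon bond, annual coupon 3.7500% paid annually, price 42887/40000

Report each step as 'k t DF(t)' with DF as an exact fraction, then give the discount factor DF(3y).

1 1 4963/5000
2 2 9451/10000
3 3 917/1000
4 4 9/10
5 5 1071/1250
6 6 4263/5000
7 7 2049/2500
8 8 8063/10000
DF(3y) = 917/1000 ≈ 0.917000

step 1 [1y] zero: DF = P = 4963/5000 ≈ 0.992600
step 2 [2y] zero: DF = P = 9451/10000 ≈ 0.945100
step 3 [3y] swap r/1=830/28547: DF=(1 − 830/28547·(0.992600+0.945100))/(1+830/28547) = 917/1000 ≈ 0.917000
step 4 [4y] bond c/1=1/16: DF=(181547/160000 − 1/16·(0.992600+0.945100+0.917000))/(1+1/16) = 9/10 ≈ 0.900000
step 5 [5y] swap r/1=1432/46115: DF=(1 − 1432/46115·(0.992600+0.945100+0.917000+0.900000))/(1+1432/46115) = 1071/1250 ≈ 0.856800
step 6 [6y] bond c/1=11/200: DF=(2306251/2000000 − 11/200·(0.992600+0.945100+0.917000+0.900000+0.856800))/(1+11/200) = 4263/5000 ≈ 0.852600
step 7 [7y] swap r/1=1804/62837: DF=(1 − 1804/62837·(0.992600+0.945100+0.917000+0.900000+0.856800+0.852600))/(1+1804/62837) = 2049/2500 ≈ 0.819600
step 8 [8y] bond c/1=3/80: DF=(42887/40000 − 3/80·(0.992600+0.945100+0.917000+0.900000+0.856800+0.852600+0.819600))/(1+3/80) = 8063/10000 ≈ 0.806300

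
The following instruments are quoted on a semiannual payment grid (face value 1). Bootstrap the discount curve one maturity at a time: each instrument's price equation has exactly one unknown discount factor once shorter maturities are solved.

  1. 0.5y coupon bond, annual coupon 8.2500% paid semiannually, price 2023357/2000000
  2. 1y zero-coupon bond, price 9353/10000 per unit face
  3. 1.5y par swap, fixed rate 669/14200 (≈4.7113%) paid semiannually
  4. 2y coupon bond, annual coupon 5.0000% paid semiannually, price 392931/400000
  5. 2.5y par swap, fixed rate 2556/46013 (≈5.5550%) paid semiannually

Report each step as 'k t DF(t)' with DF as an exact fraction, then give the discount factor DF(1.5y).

1 1/2 2429/2500
2 1 9353/10000
3 3/2 9331/10000
4 2 8891/10000
5 5/2 4361/5000
DF(1.5y) = 9331/10000 ≈ 0.933100

step 1 [0.5y] bond c/2=33/800: DF=(2023357/2000000 − 33/800·(0))/(1+33/800) = 2429/2500 ≈ 0.971600
step 2 [1y] zero: DF = P = 9353/10000 ≈ 0.935300
step 3 [1.5y] swap r/2=669/28400: DF=(1 − 669/28400·(0.971600+0.935300))/(1+669/28400) = 9331/10000 ≈ 0.933100
step 4 [2y] bond c/2=1/40: DF=(392931/400000 − 1/40·(0.971600+0.935300+0.933100))/(1+1/40) = 8891/10000 ≈ 0.889100
step 5 [2.5y] swap r/2=1278/46013: DF=(1 − 1278/46013·(0.971600+0.935300+0.933100+0.889100))/(1+1278/46013) = 4361/5000 ≈ 0.872200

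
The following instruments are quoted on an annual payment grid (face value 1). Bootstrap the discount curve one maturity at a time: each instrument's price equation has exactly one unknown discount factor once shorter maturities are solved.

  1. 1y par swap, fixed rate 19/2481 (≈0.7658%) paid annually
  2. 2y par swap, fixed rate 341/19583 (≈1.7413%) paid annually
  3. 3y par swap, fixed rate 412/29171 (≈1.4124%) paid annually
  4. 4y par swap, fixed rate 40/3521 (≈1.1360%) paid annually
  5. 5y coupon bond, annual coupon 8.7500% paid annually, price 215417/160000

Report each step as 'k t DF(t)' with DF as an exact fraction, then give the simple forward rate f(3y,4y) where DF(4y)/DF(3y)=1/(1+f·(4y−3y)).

step 1 [1y] swap r/1=19/2481: DF=(1 − 19/2481·(0))/(1+19/2481) = 2481/2500 ≈ 0.992400
step 2 [2y] swap r/1=341/19583: DF=(1 − 341/19583·(0.992400))/(1+341/19583) = 9659/10000 ≈ 0.965900
step 3 [3y] swap r/1=412/29171: DF=(1 − 412/29171·(0.992400+0.965900))/(1+412/29171) = 2397/2500 ≈ 0.958800
step 4 [4y] swap r/1=40/3521: DF=(1 − 40/3521·(0.992400+0.965900+0.958800))/(1+40/3521) = 239/250 ≈ 0.956000
step 5 [5y] bond c/1=7/80: DF=(215417/160000 − 7/80·(0.992400+0.965900+0.958800+0.956000))/(1+7/80) = 579/625 ≈ 0.926400

1 1 2481/2500
2 2 9659/10000
3 3 2397/2500
4 4 239/250
5 5 579/625
f(3y,4y) = ((2397/2500)/(239/250) − 1)/(1) = 7/2390 ≈ 0.2929%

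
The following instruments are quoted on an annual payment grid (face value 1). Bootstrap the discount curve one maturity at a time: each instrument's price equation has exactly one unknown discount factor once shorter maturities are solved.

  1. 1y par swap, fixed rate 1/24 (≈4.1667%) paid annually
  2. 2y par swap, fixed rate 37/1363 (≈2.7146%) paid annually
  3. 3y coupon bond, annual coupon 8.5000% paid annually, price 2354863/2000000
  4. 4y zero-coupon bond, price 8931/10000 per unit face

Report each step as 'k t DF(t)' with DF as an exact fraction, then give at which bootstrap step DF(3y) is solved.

step 1 [1y] swap r/1=1/24: DF=(1 − 1/24·(0))/(1+1/24) = 24/25 ≈ 0.960000
step 2 [2y] swap r/1=37/1363: DF=(1 − 37/1363·(0.960000))/(1+37/1363) = 4741/5000 ≈ 0.948200
step 3 [3y] bond c/1=17/200: DF=(2354863/2000000 − 17/200·(0.960000+0.948200))/(1+17/200) = 9357/10000 ≈ 0.935700
step 4 [4y] zero: DF = P = 8931/10000 ≈ 0.893100

1 1 24/25
2 2 4741/5000
3 3 9357/10000
4 4 8931/10000
DF(3y) is solved at step 3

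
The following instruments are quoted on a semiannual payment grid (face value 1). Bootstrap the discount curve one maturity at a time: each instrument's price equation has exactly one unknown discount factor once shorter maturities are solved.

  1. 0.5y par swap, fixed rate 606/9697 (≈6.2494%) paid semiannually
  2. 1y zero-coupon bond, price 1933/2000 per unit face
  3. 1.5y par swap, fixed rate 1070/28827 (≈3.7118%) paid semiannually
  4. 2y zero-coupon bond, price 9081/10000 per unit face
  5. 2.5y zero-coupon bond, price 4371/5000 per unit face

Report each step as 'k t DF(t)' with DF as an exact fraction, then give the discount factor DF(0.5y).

1 1/2 9697/10000
2 1 1933/2000
3 3/2 1893/2000
4 2 9081/10000
5 5/2 4371/5000
DF(0.5y) = 9697/10000 ≈ 0.969700

step 1 [0.5y] swap r/2=303/9697: DF=(1 − 303/9697·(0))/(1+303/9697) = 9697/10000 ≈ 0.969700
step 2 [1y] zero: DF = P = 1933/2000 ≈ 0.966500
step 3 [1.5y] swap r/2=535/28827: DF=(1 − 535/28827·(0.969700+0.966500))/(1+535/28827) = 1893/2000 ≈ 0.946500
step 4 [2y] zero: DF = P = 9081/10000 ≈ 0.908100
step 5 [2.5y] zero: DF = P = 4371/5000 ≈ 0.874200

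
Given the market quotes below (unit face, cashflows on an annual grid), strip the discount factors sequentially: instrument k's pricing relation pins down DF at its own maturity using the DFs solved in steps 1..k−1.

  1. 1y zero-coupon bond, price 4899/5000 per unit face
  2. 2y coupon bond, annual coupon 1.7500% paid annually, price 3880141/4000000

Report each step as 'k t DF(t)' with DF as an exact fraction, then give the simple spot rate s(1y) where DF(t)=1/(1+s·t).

step 1 [1y] zero: DF = P = 4899/5000 ≈ 0.979800
step 2 [2y] bond c/1=7/400: DF=(3880141/4000000 − 7/400·(0.979800))/(1+7/400) = 1873/2000 ≈ 0.936500

1 1 4899/5000
2 2 1873/2000
s(1y) = (1/(4899/5000) − 1)/(1) = 101/4899 ≈ 2.0616%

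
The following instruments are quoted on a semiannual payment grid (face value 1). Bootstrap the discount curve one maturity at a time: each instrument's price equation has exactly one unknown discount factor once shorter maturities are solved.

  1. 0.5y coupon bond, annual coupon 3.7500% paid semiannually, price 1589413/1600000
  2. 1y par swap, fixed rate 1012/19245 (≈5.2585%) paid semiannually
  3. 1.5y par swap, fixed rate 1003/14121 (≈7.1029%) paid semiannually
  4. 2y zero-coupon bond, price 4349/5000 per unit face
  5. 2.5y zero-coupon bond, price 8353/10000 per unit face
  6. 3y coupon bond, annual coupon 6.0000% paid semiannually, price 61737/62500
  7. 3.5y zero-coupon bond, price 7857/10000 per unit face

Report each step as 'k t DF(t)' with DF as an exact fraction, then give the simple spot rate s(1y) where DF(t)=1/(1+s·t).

1 1/2 9751/10000
2 1 4747/5000
3 3/2 8997/10000
4 2 4349/5000
5 5/2 8353/10000
6 3 8271/10000
7 7/2 7857/10000
s(1y) = (1/(4747/5000) − 1)/(1) = 253/4747 ≈ 5.3297%

step 1 [0.5y] bond c/2=3/160: DF=(1589413/1600000 − 3/160·(0))/(1+3/160) = 9751/10000 ≈ 0.975100
step 2 [1y] swap r/2=506/19245: DF=(1 − 506/19245·(0.975100))/(1+506/19245) = 4747/5000 ≈ 0.949400
step 3 [1.5y] swap r/2=1003/28242: DF=(1 − 1003/28242·(0.975100+0.949400))/(1+1003/28242) = 8997/10000 ≈ 0.899700
step 4 [2y] zero: DF = P = 4349/5000 ≈ 0.869800
step 5 [2.5y] zero: DF = P = 8353/10000 ≈ 0.835300
step 6 [3y] bond c/2=3/100: DF=(61737/62500 − 3/100·(0.975100+0.949400+0.899700+0.869800+0.835300))/(1+3/100) = 8271/10000 ≈ 0.827100
step 7 [3.5y] zero: DF = P = 7857/10000 ≈ 0.785700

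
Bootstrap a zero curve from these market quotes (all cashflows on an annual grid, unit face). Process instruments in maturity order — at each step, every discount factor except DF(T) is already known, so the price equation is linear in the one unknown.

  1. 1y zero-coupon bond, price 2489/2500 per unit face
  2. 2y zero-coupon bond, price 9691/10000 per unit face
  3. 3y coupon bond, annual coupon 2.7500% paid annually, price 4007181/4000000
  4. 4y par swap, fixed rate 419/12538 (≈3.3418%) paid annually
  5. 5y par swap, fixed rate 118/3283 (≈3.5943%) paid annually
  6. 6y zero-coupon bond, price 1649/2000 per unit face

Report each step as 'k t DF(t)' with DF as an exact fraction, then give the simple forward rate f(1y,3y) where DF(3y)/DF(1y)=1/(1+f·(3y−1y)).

1 1 2489/2500
2 2 9691/10000
3 3 1153/1250
4 4 8743/10000
5 5 2087/2500
6 6 1649/2000
f(1y,3y) = ((2489/2500)/(1153/1250) − 1)/(2) = 183/4612 ≈ 3.9679%

step 1 [1y] zero: DF = P = 2489/2500 ≈ 0.995600
step 2 [2y] zero: DF = P = 9691/10000 ≈ 0.969100
step 3 [3y] bond c/1=11/400: DF=(4007181/4000000 − 11/400·(0.995600+0.969100))/(1+11/400) = 1153/1250 ≈ 0.922400
step 4 [4y] swap r/1=419/12538: DF=(1 − 419/12538·(0.995600+0.969100+0.922400))/(1+419/12538) = 8743/10000 ≈ 0.874300
step 5 [5y] swap r/1=118/3283: DF=(1 − 118/3283·(0.995600+0.969100+0.922400+0.874300))/(1+118/3283) = 2087/2500 ≈ 0.834800
step 6 [6y] zero: DF = P = 1649/2000 ≈ 0.824500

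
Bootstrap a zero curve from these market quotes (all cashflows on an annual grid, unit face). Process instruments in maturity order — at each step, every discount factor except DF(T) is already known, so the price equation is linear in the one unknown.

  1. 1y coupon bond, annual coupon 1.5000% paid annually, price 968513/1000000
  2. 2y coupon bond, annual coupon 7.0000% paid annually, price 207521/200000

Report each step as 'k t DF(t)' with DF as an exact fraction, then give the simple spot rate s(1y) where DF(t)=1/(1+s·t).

step 1 [1y] bond c/1=3/200: DF=(968513/1000000 − 3/200·(0))/(1+3/200) = 4771/5000 ≈ 0.954200
step 2 [2y] bond c/1=7/100: DF=(207521/200000 − 7/100·(0.954200))/(1+7/100) = 9073/10000 ≈ 0.907300

1 1 4771/5000
2 2 9073/10000
s(1y) = (1/(4771/5000) − 1)/(1) = 229/4771 ≈ 4.7998%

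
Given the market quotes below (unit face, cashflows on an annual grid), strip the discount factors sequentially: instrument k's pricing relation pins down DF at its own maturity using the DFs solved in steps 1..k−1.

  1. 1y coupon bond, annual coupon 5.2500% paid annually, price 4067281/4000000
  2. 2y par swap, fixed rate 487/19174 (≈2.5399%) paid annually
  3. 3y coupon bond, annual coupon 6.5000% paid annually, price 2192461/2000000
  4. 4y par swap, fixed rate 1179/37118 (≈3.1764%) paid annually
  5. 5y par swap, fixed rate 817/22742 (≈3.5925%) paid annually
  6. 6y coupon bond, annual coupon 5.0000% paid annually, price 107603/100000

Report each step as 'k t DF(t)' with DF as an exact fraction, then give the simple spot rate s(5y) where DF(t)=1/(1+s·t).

step 1 [1y] bond c/1=21/400: DF=(4067281/4000000 − 21/400·(0))/(1+21/400) = 9661/10000 ≈ 0.966100
step 2 [2y] swap r/1=487/19174: DF=(1 − 487/19174·(0.966100))/(1+487/19174) = 9513/10000 ≈ 0.951300
step 3 [3y] bond c/1=13/200: DF=(2192461/2000000 − 13/200·(0.966100+0.951300))/(1+13/200) = 9123/10000 ≈ 0.912300
step 4 [4y] swap r/1=1179/37118: DF=(1 − 1179/37118·(0.966100+0.951300+0.912300))/(1+1179/37118) = 8821/10000 ≈ 0.882100
step 5 [5y] swap r/1=817/22742: DF=(1 − 817/22742·(0.966100+0.951300+0.912300+0.882100))/(1+817/22742) = 4183/5000 ≈ 0.836600
step 6 [6y] bond c/1=1/20: DF=(107603/100000 − 1/20·(0.966100+0.951300+0.912300+0.882100+0.836600))/(1+1/20) = 4041/5000 ≈ 0.808200

1 1 9661/10000
2 2 9513/10000
3 3 9123/10000
4 4 8821/10000
5 5 4183/5000
6 6 4041/5000
s(5y) = (1/(4183/5000) − 1)/(5) = 817/20915 ≈ 3.9063%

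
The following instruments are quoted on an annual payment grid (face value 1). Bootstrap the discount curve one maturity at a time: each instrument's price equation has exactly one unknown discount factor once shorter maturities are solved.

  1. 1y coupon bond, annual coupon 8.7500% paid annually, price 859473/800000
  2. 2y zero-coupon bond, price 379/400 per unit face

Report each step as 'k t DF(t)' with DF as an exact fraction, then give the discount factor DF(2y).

step 1 [1y] bond c/1=7/80: DF=(859473/800000 − 7/80·(0))/(1+7/80) = 9879/10000 ≈ 0.987900
step 2 [2y] zero: DF = P = 379/400 ≈ 0.947500

1 1 9879/10000
2 2 379/400
DF(2y) = 379/400 ≈ 0.947500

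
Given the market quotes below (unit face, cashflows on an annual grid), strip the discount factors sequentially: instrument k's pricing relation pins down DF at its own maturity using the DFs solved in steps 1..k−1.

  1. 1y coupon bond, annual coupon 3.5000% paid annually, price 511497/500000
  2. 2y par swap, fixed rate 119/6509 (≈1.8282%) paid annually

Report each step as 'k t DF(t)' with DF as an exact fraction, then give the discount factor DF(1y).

step 1 [1y] bond c/1=7/200: DF=(511497/500000 − 7/200·(0))/(1+7/200) = 2471/2500 ≈ 0.988400
step 2 [2y] swap r/1=119/6509: DF=(1 − 119/6509·(0.988400))/(1+119/6509) = 9643/10000 ≈ 0.964300

1 1 2471/2500
2 2 9643/10000
DF(1y) = 2471/2500 ≈ 0.988400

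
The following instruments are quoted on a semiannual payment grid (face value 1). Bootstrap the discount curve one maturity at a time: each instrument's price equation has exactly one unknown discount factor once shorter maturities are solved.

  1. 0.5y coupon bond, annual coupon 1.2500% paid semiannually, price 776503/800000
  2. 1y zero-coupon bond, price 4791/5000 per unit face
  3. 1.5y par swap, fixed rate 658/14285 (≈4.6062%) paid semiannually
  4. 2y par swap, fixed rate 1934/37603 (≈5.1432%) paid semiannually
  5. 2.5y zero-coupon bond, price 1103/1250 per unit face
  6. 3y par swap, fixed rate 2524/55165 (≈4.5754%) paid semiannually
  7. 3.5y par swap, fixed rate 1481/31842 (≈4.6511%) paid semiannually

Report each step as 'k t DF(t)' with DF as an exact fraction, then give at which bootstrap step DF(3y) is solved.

1 1/2 4823/5000
2 1 4791/5000
3 3/2 4671/5000
4 2 9033/10000
5 5/2 1103/1250
6 3 4369/5000
7 7/2 8519/10000
DF(3y) is solved at step 6

step 1 [0.5y] bond c/2=1/160: DF=(776503/800000 − 1/160·(0))/(1+1/160) = 4823/5000 ≈ 0.964600
step 2 [1y] zero: DF = P = 4791/5000 ≈ 0.958200
step 3 [1.5y] swap r/2=329/14285: DF=(1 − 329/14285·(0.964600+0.958200))/(1+329/14285) = 4671/5000 ≈ 0.934200
step 4 [2y] swap r/2=967/37603: DF=(1 − 967/37603·(0.964600+0.958200+0.934200))/(1+967/37603) = 9033/10000 ≈ 0.903300
step 5 [2.5y] zero: DF = P = 1103/1250 ≈ 0.882400
step 6 [3y] swap r/2=1262/55165: DF=(1 − 1262/55165·(0.964600+0.958200+0.934200+0.903300+0.882400))/(1+1262/55165) = 4369/5000 ≈ 0.873800
step 7 [3.5y] swap r/2=1481/63684: DF=(1 − 1481/63684·(0.964600+0.958200+0.934200+0.903300+0.882400+0.873800))/(1+1481/63684) = 8519/10000 ≈ 0.851900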